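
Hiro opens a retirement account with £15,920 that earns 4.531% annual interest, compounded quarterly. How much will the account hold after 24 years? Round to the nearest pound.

Periodic rate = 4.531%/4 = 0.0113275; periods = 4·24 = 96.
A = 15,920·(1 + 0.0113275)^96 ≈ 15,920·2.9485901202 ≈ 46,941.5547.

£46,942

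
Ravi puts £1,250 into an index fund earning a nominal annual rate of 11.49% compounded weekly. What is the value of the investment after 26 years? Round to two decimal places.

£24,710.99

Growth factor = (1 + 0.1149/52)^1352 ≈ 19.768788416.
A ≈ 1,250 × 19.768788416 ≈ 24,710.9855.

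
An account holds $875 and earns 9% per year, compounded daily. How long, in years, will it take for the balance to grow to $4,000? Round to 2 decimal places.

(1 + 0.000246575)^(365t) = 4,000/875 = 4.5714.
365t·ln(1 + 0.000246575) = ln(4.5714); 365t = 1.5198/0.000246545 ≈ 6164.4977.
t ≈ 16.8890 years.

16.89 years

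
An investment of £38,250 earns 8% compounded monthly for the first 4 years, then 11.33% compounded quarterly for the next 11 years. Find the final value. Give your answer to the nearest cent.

£179,838.15

After 4 years at 8%: 38,250 × 1.37566610043 ≈ 52,619.2283.
Then 11 years at 11.33%: 52,619.2283 × 3.41772681759 ≈ 179,838.1478.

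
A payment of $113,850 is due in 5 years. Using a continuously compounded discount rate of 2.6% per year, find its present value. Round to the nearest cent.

P = A·e^(−rt) = 113,850·e^(−0.13).
e^(−0.13) ≈ 0.878095430921, so P ≈ 99,971.1648.

$99,971.16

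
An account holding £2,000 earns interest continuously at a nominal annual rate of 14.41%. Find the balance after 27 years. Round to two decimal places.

A = P·e^(rt) = 2,000·e^(0.1441·27) = 2,000·e^3.8907.
e^3.8907 ≈ 48.94513613, so A ≈ 97,890.2723.

£97,890.27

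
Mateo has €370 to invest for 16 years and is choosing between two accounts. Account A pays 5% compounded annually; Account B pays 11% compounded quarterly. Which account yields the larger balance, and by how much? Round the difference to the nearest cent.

A: (1 + 0.05)^16 ≈ 2.18287459, so 370 × 2.18287459 ≈ 807.6636.
B: (1 + 0.0275)^64 ≈ 5.675931625, so 370 × 5.675931625 ≈ 2,100.0947.
Difference ≈ 1,292.4311 in favor of B.

Account B, by €1,292.43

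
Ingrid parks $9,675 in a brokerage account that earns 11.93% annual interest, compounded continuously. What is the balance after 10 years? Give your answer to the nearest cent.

A = P·e^(rt) = 9,675·e^(0.1193·10) = 9,675·e^1.193.
e^1.193 ≈ 3.2969572577, so A ≈ 31,898.0615.

$31,898.06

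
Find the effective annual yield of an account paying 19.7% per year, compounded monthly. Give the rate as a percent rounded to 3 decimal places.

21.580%

EAR = (1 + 19.7%/12)^12 − 1 = (1 + 0.0164167)^12 − 1.
(1 + 0.0164167)^12 ≈ 1.215798, so EAR ≈ 21.57977%.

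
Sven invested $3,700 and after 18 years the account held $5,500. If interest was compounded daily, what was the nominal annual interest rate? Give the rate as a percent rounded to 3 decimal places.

2.202%

The 6570-period growth factor is 5,500/3,700 = 1.48649.
r/365 = 1.48649^(1/6570) − 1 ≈ 0.000060339, so r ≈ 365·0.000060339 = 2.20237%.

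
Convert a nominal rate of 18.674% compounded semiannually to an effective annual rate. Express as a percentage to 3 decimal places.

One year is 2 periods at 0.09337 each: (1 + 0.09337)^2 ≈ 1.195458.
EAR = 1.195458 − 1 ≈ 19.54580%.

19.546%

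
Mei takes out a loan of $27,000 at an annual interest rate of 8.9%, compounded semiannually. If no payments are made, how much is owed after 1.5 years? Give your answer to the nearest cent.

$30,767.28

Periodic rate = 8.9%/2 = 0.0445; periods = 2·1.5 = 3.
A = 27,000·(1 + 0.0445)^3 ≈ 27,000·1.1395288711 ≈ 30,767.2795.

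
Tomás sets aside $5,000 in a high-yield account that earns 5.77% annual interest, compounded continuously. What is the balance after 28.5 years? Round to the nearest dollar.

A = P·e^(rt) = 5,000·e^(0.0577·28.5) = 5,000·e^1.64445.
e^1.64445 ≈ 5.178161135, so A ≈ 25,890.8057.

$25,891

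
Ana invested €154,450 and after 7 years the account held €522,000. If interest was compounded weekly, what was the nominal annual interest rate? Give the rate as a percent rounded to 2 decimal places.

(1 + r/52)^364 = 522,000/154,450 = 3.37973.
1 + r/52 = 3.37973^(1/364) ≈ 1.003351, so r/52 ≈ 0.0033512.
r ≈ 52·0.0033512 = 17.42624%.

17.43%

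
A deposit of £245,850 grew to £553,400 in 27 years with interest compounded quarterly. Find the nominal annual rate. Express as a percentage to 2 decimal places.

(1 + r/4)^108 = 553,400/245,850 = 2.25097.
1 + r/4 = 2.25097^(1/108) ≈ 1.007541, so r/4 ≈ 0.00754088.
r ≈ 4·0.00754088 = 3.01635%.

3.02%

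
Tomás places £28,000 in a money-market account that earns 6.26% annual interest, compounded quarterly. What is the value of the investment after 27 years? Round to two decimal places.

Periodic rate = 6.26%/4 = 0.01565; periods = 4·27 = 108.
A = 28,000·(1 + 0.01565)^108 ≈ 28,000·5.35007497433 ≈ 149,802.0993.

£149,802.10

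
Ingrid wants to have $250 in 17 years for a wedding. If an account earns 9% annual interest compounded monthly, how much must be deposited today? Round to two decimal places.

Periodic rate = 9%/12 = 0.0075; 204 periods.
P = 250/(1 + 0.0075)^204 ≈ 250/4.59188689 ≈ 54.4438.

$54.44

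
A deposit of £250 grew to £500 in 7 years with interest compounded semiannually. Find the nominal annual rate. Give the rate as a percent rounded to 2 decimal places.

10.15%

(1 + r/2)^14 = 500/250 = 2.
1 + r/2 = 2^(1/14) ≈ 1.050757, so r/2 ≈ 0.0507566.
r ≈ 2·0.0507566 = 10.15133%.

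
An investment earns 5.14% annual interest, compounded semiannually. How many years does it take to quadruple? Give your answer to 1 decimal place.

27.3 years

(1 + 0.0257)^(2t) = 4.
2t = ln 4 / ln(1 + 0.0257) ≈ 1.3863/0.0253753 ≈ 54.6316.
t ≈ 27.3158.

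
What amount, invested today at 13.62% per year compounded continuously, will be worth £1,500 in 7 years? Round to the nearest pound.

P = A·e^(−rt) = 1,500·e^(−0.9534).
e^(−0.9534) ≈ 0.3854283368, so P ≈ 578.1425.

£578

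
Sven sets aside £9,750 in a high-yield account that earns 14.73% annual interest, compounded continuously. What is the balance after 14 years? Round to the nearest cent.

£76,666.69

A = P·e^(rt) = 9,750·e^(0.1473·14) = 9,750·e^2.0622.
e^2.0622 ≈ 7.8632499451, so A ≈ 76,666.6870.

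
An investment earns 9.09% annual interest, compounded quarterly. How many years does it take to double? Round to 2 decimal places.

(1 + 0.022725)^(4t) = 2.
4t = ln 2 / ln(1 + 0.022725) ≈ 0.69315/0.0224706 ≈ 30.8468.
t ≈ 7.7117.

7.71 years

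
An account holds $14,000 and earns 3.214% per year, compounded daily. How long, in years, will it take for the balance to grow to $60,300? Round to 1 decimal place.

We need (1 + 0.0000880548)^(365t) = 4.3071, so 365t = ln 4.3071 / ln 1.000088 ≈ 16584.4356.
t ≈ 16584.4356/365 = 45.4368 years.

45.4 years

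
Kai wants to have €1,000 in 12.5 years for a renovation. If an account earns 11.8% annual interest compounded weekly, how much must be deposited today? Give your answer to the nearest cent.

€229.16

Periodic rate = 11.8%/52 = 0.00226923; 650 periods.
P = 1,000/(1 + 0.118/52)^650 ≈ 1,000/4.36373774 ≈ 229.1613.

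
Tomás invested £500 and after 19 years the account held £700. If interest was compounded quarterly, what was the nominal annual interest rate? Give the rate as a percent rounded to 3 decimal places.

(1 + r/4)^76 = 700/500 = 1.4.
1 + r/4 = 1.4^(1/76) ≈ 1.004437, so r/4 ≈ 0.00443708.
r ≈ 4·0.00443708 = 1.77483%.

1.775%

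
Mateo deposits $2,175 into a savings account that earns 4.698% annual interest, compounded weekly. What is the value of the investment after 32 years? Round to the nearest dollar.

Periodic rate = 4.698%/52 = 0.000903462; periods = 52·32 = 1664.
A = 2,175·(1 + 0.04698/52)^1664 ≈ 2,175·4.493721924 ≈ 9,773.8452.

$9,774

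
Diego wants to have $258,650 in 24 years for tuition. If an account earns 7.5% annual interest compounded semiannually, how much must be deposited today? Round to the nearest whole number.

$44,186

Growth factor = (1 + 0.0375)^48 ≈ 5.85368109225.
P = 258,650/5.85368109225 ≈ 44,185.8714.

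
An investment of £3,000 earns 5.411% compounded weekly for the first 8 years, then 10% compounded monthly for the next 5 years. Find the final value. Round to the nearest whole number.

After 8 years at 5.411%: 3,000 × 1.541344263 ≈ 4,624.0328.
Then 5 years at 10%: 4,624.0328 × 1.645308935 ≈ 7,607.9625.

£7,608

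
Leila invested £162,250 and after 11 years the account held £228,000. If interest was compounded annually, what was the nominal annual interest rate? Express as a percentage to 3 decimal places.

The 11-period growth factor is 228,000/162,250 = 1.40524.
r = 1.40524^(1/11) − 1 ≈ 0.0314112, i.e. 3.14112%.

3.141%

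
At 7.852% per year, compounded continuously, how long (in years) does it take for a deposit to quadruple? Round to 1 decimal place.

e^(0.07852t) = 4, so 0.07852t = ln 4 ≈ 1.3863.
t ≈ 1.3863/0.07852 ≈ 17.6553.

17.7 years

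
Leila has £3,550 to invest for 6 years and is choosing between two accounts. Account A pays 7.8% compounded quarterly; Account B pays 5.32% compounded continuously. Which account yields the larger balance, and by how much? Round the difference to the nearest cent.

Account A growth factor: (1 + 0.0195)^24 ≈ 1.589620748; balance ≈ 5,643.1537.
Account B growth factor: e^(0.0532·6) = e^0.3192 ≈ 1.376026503; balance ≈ 4,884.8941.
Account A is larger by 758.2596.

Account A, by £758.26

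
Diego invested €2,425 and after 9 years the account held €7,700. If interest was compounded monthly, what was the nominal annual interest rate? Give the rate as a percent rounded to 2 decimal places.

The 108-period growth factor is 7,700/2,425 = 3.17526.
r/12 = 3.17526^(1/108) − 1 ≈ 0.0107555, so r ≈ 12·0.0107555 = 12.90657%.

12.91%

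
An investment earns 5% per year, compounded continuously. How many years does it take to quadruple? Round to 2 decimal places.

27.73 years

e^(0.05t) = 4, so 0.05t = ln 4 ≈ 1.3863.
t ≈ 1.3863/0.05 ≈ 27.7259.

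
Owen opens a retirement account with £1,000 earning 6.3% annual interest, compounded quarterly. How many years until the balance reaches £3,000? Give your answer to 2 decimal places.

17.58 years

(1 + 0.01575)^(4t) = 3,000/1,000 = 3.
4t·ln(1 + 0.01575) = ln(3); 4t = 1.0986/0.0156273 ≈ 70.3010.
t ≈ 17.5753 years.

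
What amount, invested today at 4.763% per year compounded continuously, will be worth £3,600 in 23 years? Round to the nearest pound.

£1,204

P = A·e^(−rt) = 3,600·e^(−1.09549).
e^(−1.09549) ≈ 0.3343757227, so P ≈ 1,203.7526.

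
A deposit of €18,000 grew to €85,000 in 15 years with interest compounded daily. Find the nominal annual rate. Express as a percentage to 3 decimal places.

(1 + r/365)^5475 = 85,000/18,000 = 4.72222.
1 + r/365 = 4.72222^(1/5475) ≈ 1.000284, so r/365 ≈ 0.000283562.
r ≈ 365·0.000283562 = 10.35000%.

10.350%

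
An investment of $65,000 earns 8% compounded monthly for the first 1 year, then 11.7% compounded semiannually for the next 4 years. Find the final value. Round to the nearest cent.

$110,934.98

After 1 years at 8%: 65,000 × 1.08299950681 ≈ 70,394.9679.
Then 4 years at 11.7%: 70,394.9679 × 1.57589362565 ≈ 110,934.9813.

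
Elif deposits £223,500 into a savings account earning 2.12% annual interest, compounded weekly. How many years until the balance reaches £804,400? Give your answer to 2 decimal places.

(1 + 0.000407692)^(52t) = 804,400/223,500 = 3.5991.
52t·ln(1 + 0.000407692) = ln(3.5991); 52t = 1.2807/0.000407609 ≈ 3141.9437.
t ≈ 60.4220 years.

60.42 years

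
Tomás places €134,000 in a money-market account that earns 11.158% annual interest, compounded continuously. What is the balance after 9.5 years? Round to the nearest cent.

A = P·e^(rt) = 134,000·e^(0.11158·9.5) = 134,000·e^1.06001.
e^1.06001 ≈ 2.88639985312, so A ≈ 386,777.5803.

€386,777.58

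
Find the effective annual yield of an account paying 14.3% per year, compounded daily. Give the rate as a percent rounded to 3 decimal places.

15.370%

One year is 365 periods at 0.000391781 each: (1 + 0.000391781)^365 ≈ 1.153697.
EAR = 1.153697 − 1 ≈ 15.36975%.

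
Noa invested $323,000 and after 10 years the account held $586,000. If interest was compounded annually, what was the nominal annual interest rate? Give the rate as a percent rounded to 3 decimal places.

6.138%

(1 + r)^10 = 586,000/323,000 = 1.81424.
1 + r = 1.81424^(1/10) ≈ 1.061377, so r ≈ 0.0613766.
r ≈ 6.13766%.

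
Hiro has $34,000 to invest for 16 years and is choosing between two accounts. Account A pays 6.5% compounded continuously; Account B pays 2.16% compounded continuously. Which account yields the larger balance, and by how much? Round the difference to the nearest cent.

A: e^(0.065·16) = e^1.04 ≈ 2.8292170144, so 34,000 × 2.8292170144 ≈ 96,193.3785.
B: e^(0.0216·16) = e^0.3456 ≈ 1.4128373678, so 34,000 × 1.4128373678 ≈ 48,036.4705.
Difference ≈ 48,156.9080 in favor of A.

Account A, by $48,156.91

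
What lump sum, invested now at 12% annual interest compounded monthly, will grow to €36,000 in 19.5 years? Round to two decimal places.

€3,508.33

Growth factor = (1 + 0.01)^234 ≈ 10.261278269.
P = 36,000/10.261278269 ≈ 3,508.3348.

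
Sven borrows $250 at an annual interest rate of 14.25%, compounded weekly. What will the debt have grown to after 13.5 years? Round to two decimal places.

$1,707.15

Periodic rate = 14.25%/52 = 0.00274038; periods = 52·13.5 = 702.
A = 250·(1 + 0.1425/52)^702 ≈ 250·6.828594699 ≈ 1,707.1487.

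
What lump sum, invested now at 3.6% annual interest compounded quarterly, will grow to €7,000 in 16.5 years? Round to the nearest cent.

€3,875.08

Periodic rate = 3.6%/4 = 0.009; 66 periods.
P = 7,000/(1 + 0.009)^66 ≈ 7,000/1.806412674 ≈ 3,875.0835.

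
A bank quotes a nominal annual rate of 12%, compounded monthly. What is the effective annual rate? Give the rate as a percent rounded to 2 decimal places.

EAR = (1 + 12%/12)^12 − 1 = (1 + 0.01)^12 − 1.
(1 + 0.01)^12 ≈ 1.126825, so EAR ≈ 12.68250%.

12.68%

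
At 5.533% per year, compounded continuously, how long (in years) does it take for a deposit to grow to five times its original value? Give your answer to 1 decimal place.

e^(0.05533t) = 5, so 0.05533t = ln 5 ≈ 1.6094.
t ≈ 1.6094/0.05533 ≈ 29.0880.

29.1 years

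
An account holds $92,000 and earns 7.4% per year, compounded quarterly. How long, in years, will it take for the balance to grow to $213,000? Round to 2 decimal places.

11.45 years

(1 + 0.0185)^(4t) = 213,000/92,000 = 2.3152.
4t·ln(1 + 0.0185) = ln(2.3152); 4t = 0.8395/0.018331 ≈ 45.7970.
t ≈ 11.4493 years.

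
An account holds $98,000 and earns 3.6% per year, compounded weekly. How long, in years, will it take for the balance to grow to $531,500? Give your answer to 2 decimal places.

46.98 years

(1 + 0.000692308)^(52t) = 531,500/98,000 = 5.4235.
52t·ln(1 + 0.000692308) = ln(5.4235); 52t = 1.6907/0.000692068 ≈ 2443.0191.
t ≈ 46.9811 years.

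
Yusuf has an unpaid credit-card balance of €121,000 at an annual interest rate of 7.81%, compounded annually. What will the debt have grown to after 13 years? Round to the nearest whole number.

Annual rate = 7.81% = 0.0781; years = 13.
A = 121,000·(1 + 0.0781)^13 ≈ 121,000·2.65807725065 ≈ 321,627.3473.

€321,627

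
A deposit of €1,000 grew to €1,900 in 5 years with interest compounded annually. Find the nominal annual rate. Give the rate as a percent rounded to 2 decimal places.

13.70%

(1 + r)^5 = 1,900/1,000 = 1.9.
1 + r = 1.9^(1/5) ≈ 1.136974, so r ≈ 0.136974.
r ≈ 13.69745%.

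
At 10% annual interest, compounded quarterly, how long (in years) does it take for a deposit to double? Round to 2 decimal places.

7.02 years

(1 + 0.025)^(4t) = 2.
4t = ln 2 / ln(1 + 0.025) ≈ 0.69315/0.0246926 ≈ 28.0710.
t ≈ 7.0178.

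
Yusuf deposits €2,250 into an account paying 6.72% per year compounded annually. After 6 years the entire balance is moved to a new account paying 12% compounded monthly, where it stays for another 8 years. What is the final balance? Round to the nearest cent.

€8,639.91

Phase 1: 2,250·(1 + 0.0672)^6 ≈ 3,323.9725.
Phase 2: 3,323.9725·(1 + 0.01)^96 ≈ 8,639.9116.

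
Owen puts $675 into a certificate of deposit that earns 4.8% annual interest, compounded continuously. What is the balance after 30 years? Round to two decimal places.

$2,848.97

A = P·e^(rt) = 675·e^(0.048·30) = 675·e^1.44.
e^1.44 ≈ 4.220695817, so A ≈ 2,848.9697.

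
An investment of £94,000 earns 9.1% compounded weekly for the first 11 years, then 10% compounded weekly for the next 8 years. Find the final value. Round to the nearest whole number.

Phase 1: 94,000·(1 + 0.00175)^572 ≈ 255,550.4709.
Phase 2: 255,550.4709·(1 + 0.1/52)^416 ≈ 568,301.2693.

£568,301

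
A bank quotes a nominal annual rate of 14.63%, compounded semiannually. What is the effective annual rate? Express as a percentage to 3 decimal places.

One year is 2 periods at 0.07315 each: (1 + 0.07315)^2 ≈ 1.151651.
EAR = 1.151651 − 1 ≈ 15.16509%.

15.165%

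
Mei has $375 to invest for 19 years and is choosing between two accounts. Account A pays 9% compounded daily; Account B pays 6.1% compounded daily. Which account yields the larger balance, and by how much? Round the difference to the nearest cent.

A: (1 + 0.09/365)^6935 ≈ 5.527796166, so 375 × 5.527796166 ≈ 2,072.9236.
B: (1 + 0.061/365)^6935 ≈ 3.186436357, so 375 × 3.186436357 ≈ 1,194.9136.
Difference ≈ 878.0099 in favor of A.

Account A, by $878.01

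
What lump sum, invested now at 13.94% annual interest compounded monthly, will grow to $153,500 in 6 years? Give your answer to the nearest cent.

$66,827.95

Growth factor = (1 + 0.1394/12)^72 ≈ 2.29694322972.
P = 153,500/2.29694322972 ≈ 66,827.9468.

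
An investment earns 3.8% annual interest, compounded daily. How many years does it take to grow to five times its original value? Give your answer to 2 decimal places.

42.36 years

(1 + 0.00010411)^(365t) = 5.
365t = ln 5 / ln(1 + 0.00010411) ≈ 1.6094/0.000104104 ≈ 15459.8794.
t ≈ 42.3558.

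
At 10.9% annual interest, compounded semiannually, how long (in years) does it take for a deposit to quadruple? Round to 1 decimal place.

(1 + 0.0545)^(2t) = 4.
2t = ln 4 / ln(1 + 0.0545) ≈ 1.3863/0.0530667 ≈ 26.1236.
t ≈ 13.0618.

13.1 years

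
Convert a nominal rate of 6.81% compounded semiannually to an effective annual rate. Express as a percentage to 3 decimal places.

6.926%

EAR = (1 + 6.81%/2)^2 − 1 = (1 + 0.03405)^2 − 1.
(1 + 0.03405)^2 ≈ 1.069259, so EAR ≈ 6.92594%.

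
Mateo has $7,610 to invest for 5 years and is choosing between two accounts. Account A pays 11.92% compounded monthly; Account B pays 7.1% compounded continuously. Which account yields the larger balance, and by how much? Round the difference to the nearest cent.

Account A growth factor: (1 + 0.1192/12)^60 ≈ 1.809515852; balance ≈ 13,770.4156.
Account B growth factor: e^(0.071·5) = e^0.355 ≈ 1.4261806543; balance ≈ 10,853.2348.
Account A is larger by 2,917.1809.

Account A, by $2,917.18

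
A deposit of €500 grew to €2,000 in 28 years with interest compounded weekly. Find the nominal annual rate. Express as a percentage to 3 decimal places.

4.953%

The 1456-period growth factor is 2,000/500 = 4.
r/52 = 4^(1/1456) − 1 ≈ 0.000952579, so r ≈ 52·0.000952579 = 4.95341%.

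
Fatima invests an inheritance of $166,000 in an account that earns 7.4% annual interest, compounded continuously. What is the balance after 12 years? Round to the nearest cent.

$403,423.87

A = P·e^(rt) = 166,000·e^(0.074·12) = 166,000·e^0.888.
e^0.888 ≈ 2.430264259, so A ≈ 403,423.8670.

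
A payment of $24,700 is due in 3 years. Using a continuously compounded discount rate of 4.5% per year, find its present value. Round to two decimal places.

$21,580.78

P = A·e^(−rt) = 24,700·e^(−0.135).
e^(−0.135) ≈ 0.87371591169, so P ≈ 21,580.7830.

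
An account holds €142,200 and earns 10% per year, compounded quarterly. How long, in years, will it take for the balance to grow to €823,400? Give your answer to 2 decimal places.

(1 + 0.025)^(4t) = 823,400/142,200 = 5.7904.
4t·ln(1 + 0.025) = ln(5.7904); 4t = 1.7562/0.0246926 ≈ 71.1228.
t ≈ 17.7807 years.

17.78 years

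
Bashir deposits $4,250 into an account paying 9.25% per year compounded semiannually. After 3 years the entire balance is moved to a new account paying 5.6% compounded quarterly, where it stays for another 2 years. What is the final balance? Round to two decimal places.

$6,230.25

After 3 years at 9.25%: 4,250 × 1.311634484 ≈ 5,574.4466.
Then 2 years at 5.6%: 5,574.4466 × 1.117644383 ≈ 6,230.2489.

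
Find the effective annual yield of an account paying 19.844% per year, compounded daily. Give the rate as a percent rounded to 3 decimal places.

21.943%

One year is 365 periods at 0.000543671 each: (1 + 0.000543671)^365 ≈ 1.219433.
EAR = 1.219433 − 1 ≈ 21.94331%.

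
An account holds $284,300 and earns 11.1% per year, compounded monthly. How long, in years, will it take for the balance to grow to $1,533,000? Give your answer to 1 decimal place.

(1 + 0.00925)^(12t) = 1,533,000/284,300 = 5.3922.
12t·ln(1 + 0.00925) = ln(5.3922); 12t = 1.685/0.00920748 ≈ 182.9981.
t ≈ 15.2498 years.

15.2 years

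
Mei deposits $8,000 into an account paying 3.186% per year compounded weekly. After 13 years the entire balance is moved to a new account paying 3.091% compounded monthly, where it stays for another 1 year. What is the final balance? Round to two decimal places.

$12,482.97

Phase 1: 8,000·(1 + 0.03186/52)^676 ≈ 12,103.5005.
Phase 2: 12,103.5005·(1 + 0.03091/12)^12 ≈ 12,482.9657.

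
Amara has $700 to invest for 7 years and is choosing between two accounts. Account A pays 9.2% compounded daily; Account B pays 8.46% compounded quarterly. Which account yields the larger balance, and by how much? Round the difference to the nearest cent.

Account A, by $74.97

Account A growth factor: (1 + 0.092/365)^2555 ≈ 1.903927489; balance ≈ 1,332.7492.
Account B growth factor: (1 + 0.02115)^28 ≈ 1.796830733; balance ≈ 1,257.7815.
Account A is larger by 74.9677.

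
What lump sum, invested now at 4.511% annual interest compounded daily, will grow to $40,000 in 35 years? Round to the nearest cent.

$8,249.29

Periodic rate = 4.511%/365 = 0.000123589; 12775 periods.
P = 40,000/(1 + 0.04511/365)^12775 ≈ 40,000/4.8489027574 ≈ 8,249.2890.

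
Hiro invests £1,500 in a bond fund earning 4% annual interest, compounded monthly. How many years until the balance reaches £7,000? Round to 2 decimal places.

38.58 years

(1 + 0.00333333)^(12t) = 7,000/1,500 = 4.6667.
12t·ln(1 + 0.00333333) = ln(4.6667); 12t = 1.5404/0.00332779 ≈ 462.9033.
t ≈ 38.5753 years.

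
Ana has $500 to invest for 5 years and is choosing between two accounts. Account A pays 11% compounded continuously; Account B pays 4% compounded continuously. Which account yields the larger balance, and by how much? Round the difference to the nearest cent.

Account A, by $255.93

A: e^(0.11·5) = e^0.55 ≈ 1.73325302, so 500 × 1.73325302 ≈ 866.6265.
B: e^(0.04·5) = e^0.2 ≈ 1.22140276, so 500 × 1.22140276 ≈ 610.7014.
Difference ≈ 255.9251 in favor of A.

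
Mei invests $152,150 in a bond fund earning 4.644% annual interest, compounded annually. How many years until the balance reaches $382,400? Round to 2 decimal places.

(1 + 0.04644)^t = 382,400/152,150 = 2.5133.
t·ln(1 + 0.04644) = ln(2.5133); t = 0.9216/0.0453939 ≈ 20.3023.

20.30 years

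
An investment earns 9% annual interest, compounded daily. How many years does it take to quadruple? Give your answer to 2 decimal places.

15.41 years

(1 + 0.000246575)^(365t) = 4.
365t = ln 4 / ln(1 + 0.000246575) ≈ 1.3863/0.000246545 ≈ 5622.8869.
t ≈ 15.4052.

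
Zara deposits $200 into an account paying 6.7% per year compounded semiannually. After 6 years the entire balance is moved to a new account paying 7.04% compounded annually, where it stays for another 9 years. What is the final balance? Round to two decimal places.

After 6 years at 6.7%: 200 × 1.48499767 ≈ 296.9995.
Then 9 years at 7.04%: 296.9995 × 1.84465394 ≈ 547.8614.

$547.86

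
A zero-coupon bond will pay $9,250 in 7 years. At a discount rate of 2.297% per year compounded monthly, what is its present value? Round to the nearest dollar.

$7,877

Growth factor = (1 + 0.02297/12)^84 ≈ 1.174257821.
P = 9,250/1.174257821 ≈ 7,877.3161.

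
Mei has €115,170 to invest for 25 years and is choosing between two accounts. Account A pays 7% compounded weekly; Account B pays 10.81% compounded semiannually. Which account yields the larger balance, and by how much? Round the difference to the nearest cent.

Account B, by €939,053.84

Account A growth factor: (1 + 0.07/52)^1300 ≈ 5.74783447825; balance ≈ 661,978.0969.
Account B growth factor: (1 + 0.05405)^50 ≈ 13.9014668898; balance ≈ 1,601,031.9417.
Account B is larger by 939,053.8448.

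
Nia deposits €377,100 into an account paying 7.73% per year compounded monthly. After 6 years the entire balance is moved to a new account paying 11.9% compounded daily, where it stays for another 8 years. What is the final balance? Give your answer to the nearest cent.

€1,551,019.62

Phase 1: 377,100·(1 + 0.0773/12)^72 ≈ 598,737.3170.
Phase 2: 598,737.3170·(1 + 0.119/365)^2920 ≈ 1,551,019.6165.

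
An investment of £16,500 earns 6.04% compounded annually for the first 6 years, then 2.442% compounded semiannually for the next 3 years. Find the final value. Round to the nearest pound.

Phase 1: 16,500·(1 + 0.0604)^6 ≈ 23,458.6091.
Phase 2: 23,458.6091·(1 + 0.01221)^6 ≈ 25,230.5083.

£25,231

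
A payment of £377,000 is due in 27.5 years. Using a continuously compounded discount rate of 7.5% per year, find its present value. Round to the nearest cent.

£47,930.17

P = A·e^(−rt) = 377,000·e^(−2.0625).
e^(−2.0625) ≈ 0.127135732932, so P ≈ 47,930.1713.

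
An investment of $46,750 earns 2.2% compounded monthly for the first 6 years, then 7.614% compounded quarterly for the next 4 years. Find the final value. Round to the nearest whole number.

$72,124

Phase 1: 46,750·(1 + 0.022/12)^72 ≈ 53,340.3672.
Phase 2: 53,340.3672·(1 + 0.019035)^16 ≈ 72,124.3001.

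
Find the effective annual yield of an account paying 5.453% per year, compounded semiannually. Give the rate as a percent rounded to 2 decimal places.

One year is 2 periods at 0.027265 each: (1 + 0.027265)^2 ≈ 1.055273.
EAR = 1.055273 − 1 ≈ 5.52734%.

5.53%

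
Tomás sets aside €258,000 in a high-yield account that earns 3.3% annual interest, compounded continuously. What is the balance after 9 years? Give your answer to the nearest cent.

€347,220.35

A = P·e^(rt) = 258,000·e^(0.033·9) = 258,000·e^0.297.
e^0.297 ≈ 1.34581529945, so A ≈ 347,220.3473.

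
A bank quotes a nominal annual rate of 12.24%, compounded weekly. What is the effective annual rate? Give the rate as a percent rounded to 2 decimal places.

13.00%

EAR = (1 + 12.24%/52)^52 − 1 = (1 + 0.00235385)^52 − 1.
(1 + 0.00235385)^52 ≈ 1.130044, so EAR ≈ 13.00435%.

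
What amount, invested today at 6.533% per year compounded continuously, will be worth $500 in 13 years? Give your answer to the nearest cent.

P = A·e^(−rt) = 500·e^(−0.84929).
e^(−0.84929) ≈ 0.427718504, so P ≈ 213.8593.

$213.86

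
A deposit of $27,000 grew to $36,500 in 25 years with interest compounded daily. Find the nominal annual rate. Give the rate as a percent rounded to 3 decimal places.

1.206%

The 9125-period growth factor is 36,500/27,000 = 1.35185.
r/365 = 1.35185^(1/9125) − 1 ≈ 0.0000330389, so r ≈ 365·0.0000330389 = 1.20592%.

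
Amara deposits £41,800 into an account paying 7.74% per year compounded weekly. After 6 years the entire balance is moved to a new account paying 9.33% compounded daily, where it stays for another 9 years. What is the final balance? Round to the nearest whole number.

After 6 years at 7.74%: 41,800 × 1.59051000365 ≈ 66,483.3182.
Then 9 years at 9.33%: 66,483.3182 × 2.31542370735 ≈ 153,937.0510.

£153,937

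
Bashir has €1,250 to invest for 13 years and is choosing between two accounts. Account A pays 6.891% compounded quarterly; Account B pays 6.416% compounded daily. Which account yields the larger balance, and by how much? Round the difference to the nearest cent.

Account A, by €160.28

A: (1 + 0.0172275)^52 ≈ 2.430752884, so 1,250 × 2.430752884 ≈ 3,038.4411.
B: (1 + 0.06416/365)^4745 ≈ 2.302525815, so 1,250 × 2.302525815 ≈ 2,878.1573.
Difference ≈ 160.2838 in favor of A.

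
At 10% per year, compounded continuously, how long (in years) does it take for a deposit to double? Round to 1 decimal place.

e^(0.1t) = 2, so 0.1t = ln 2 ≈ 0.69315.
t ≈ 0.69315/0.1 ≈ 6.9315.

6.9 years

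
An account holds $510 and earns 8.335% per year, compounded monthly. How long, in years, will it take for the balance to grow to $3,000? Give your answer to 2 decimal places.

We need (1 + 0.00694583)^(12t) = 5.8824, so 12t = ln 5.8824 / ln 1.006946 ≈ 255.9957.
t ≈ 255.9957/12 = 21.3330 years.

21.33 years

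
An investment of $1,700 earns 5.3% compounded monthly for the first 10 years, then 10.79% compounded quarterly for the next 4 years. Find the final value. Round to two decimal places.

$4,416.48

Phase 1: 1,700·(1 + 0.053/12)^120 ≈ 2,884.8164.
Phase 2: 2,884.8164·(1 + 0.026975)^16 ≈ 4,416.4786.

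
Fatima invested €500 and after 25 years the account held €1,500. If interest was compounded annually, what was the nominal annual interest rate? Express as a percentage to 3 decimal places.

The 25-period growth factor is 1,500/500 = 3.
r = 3^(1/25) − 1 ≈ 0.0449244, i.e. 4.49244%.

4.492%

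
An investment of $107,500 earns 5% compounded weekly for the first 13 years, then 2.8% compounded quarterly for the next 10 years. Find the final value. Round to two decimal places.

Phase 1: 107,500·(1 + 0.05/52)^676 ≈ 205,856.3402.
Phase 2: 205,856.3402·(1 + 0.007)^40 ≈ 272,109.1023.

$272,109.10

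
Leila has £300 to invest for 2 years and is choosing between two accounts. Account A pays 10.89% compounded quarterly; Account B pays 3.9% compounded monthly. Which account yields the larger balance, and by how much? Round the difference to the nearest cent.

A: (1 + 0.027225)^8 ≈ 1.23972296, so 300 × 1.23972296 ≈ 371.9169.
B: (1 + 0.00325)^24 ≈ 1.08098593, so 300 × 1.08098593 ≈ 324.2958.
Difference ≈ 47.6211 in favor of A.

Account A, by £47.62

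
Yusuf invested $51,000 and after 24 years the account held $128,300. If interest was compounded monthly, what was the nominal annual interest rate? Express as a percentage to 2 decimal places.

(1 + r/12)^288 = 128,300/51,000 = 2.51569.
1 + r/12 = 2.51569^(1/288) ≈ 1.003208, so r/12 ≈ 0.00320842.
r ≈ 12·0.00320842 = 3.85010%.

3.85%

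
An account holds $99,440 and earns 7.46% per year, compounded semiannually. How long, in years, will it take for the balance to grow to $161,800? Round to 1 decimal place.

6.6 years

We need (1 + 0.0373)^(2t) = 1.6271, so 2t = ln 1.6271 / ln 1.0373 ≈ 13.2930.
t ≈ 13.2930/2 = 6.6465 years.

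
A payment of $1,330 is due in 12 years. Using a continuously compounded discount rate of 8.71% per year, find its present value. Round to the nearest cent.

$467.66

P = A·e^(−rt) = 1,330·e^(−1.0452).
e^(−1.0452) ≈ 0.351621488, so P ≈ 467.6566.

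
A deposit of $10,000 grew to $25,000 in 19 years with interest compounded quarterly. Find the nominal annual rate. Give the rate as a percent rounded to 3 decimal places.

The 76-period growth factor is 25,000/10,000 = 2.5.
r/4 = 2.5^(1/76) − 1 ≈ 0.0121294, so r ≈ 4·0.0121294 = 4.85177%.

4.852%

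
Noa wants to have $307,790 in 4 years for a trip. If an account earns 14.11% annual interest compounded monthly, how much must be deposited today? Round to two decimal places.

$175,617.82

Periodic rate = 14.11%/12 = 0.0117583; 48 periods.
P = 307,790/(1 + 0.1411/12)^48 ≈ 307,790/1.75261258802 ≈ 175,617.8189.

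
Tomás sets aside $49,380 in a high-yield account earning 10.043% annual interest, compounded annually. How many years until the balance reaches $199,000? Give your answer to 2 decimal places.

(1 + 0.10043)^t = 199,000/49,380 = 4.03.
t·ln(1 + 0.10043) = ln(4.03); t = 1.3938/0.095701 ≈ 14.5637.

14.56 years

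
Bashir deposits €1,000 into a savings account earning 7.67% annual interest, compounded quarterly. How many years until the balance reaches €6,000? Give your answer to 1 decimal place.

(1 + 0.019175)^(4t) = 6,000/1,000 = 6.
4t·ln(1 + 0.019175) = ln(6); 4t = 1.7918/0.0189935 ≈ 94.3355.
t ≈ 23.5839 years.

23.6 years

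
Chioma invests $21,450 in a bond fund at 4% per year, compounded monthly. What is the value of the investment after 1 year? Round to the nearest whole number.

Growth factor = (1 + 0.04/12)^12 ≈ 1.0407415429.
A ≈ 21,450 × 1.0407415429 ≈ 22,323.9061.

$22,324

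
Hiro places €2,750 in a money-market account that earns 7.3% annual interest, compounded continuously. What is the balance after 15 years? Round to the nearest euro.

€8,220

A = P·e^(rt) = 2,750·e^(0.073·15) = 2,750·e^1.095.
e^1.095 ≈ 2.989182683, so A ≈ 8,220.2524.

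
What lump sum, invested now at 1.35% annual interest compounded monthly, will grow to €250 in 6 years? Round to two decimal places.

€230.56

Periodic rate = 1.35%/12 = 0.001125; 72 periods.
P = 250/(1 + 0.001125)^72 ≈ 250/1.08432153 ≈ 230.5589.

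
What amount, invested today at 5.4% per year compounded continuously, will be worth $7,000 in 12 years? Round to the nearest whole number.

$3,662

P = A·e^(−rt) = 7,000·e^(−0.648).
e^(−0.648) ≈ 0.5230909131, so P ≈ 3,661.6364.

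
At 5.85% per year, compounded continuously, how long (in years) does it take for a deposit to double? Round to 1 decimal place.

e^(0.0585t) = 2, so 0.0585t = ln 2 ≈ 0.69315.
t ≈ 0.69315/0.0585 ≈ 11.8487.

11.8 years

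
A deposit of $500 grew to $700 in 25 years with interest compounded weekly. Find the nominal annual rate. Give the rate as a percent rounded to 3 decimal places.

1.346%

(1 + r/52)^1300 = 700/500 = 1.4.
1 + r/52 = 1.4^(1/1300) ≈ 1.000259, so r/52 ≈ 0.000258858.
r ≈ 52·0.000258858 = 1.34606%.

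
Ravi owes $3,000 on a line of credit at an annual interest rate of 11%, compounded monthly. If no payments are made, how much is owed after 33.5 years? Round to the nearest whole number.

Periodic rate = 11%/12 = 0.00916667; periods = 12·33.5 = 402.
A = 3,000·(1 + 0.11/12)^402 ≈ 3,000·39.1818224546 ≈ 117,545.4674.

$117,545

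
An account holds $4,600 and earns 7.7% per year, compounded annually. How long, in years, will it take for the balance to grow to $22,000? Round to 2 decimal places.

21.10 years

We need (1 + 0.077)^t = 4.7826, so t = ln 4.7826 / ln 1.077 ≈ 21.0973.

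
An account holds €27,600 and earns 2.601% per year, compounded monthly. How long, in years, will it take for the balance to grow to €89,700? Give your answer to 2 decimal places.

45.36 years

(1 + 0.0021675)^(12t) = 89,700/27,600 = 3.25.
12t·ln(1 + 0.0021675) = ln(3.25); 12t = 1.1787/0.00216515 ≈ 544.3746.
t ≈ 45.3645 years.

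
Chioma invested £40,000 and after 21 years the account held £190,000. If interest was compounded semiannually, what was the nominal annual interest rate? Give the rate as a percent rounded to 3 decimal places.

The 42-period growth factor is 190,000/40,000 = 4.75.
r/2 = 4.75^(1/42) − 1 ≈ 0.0377954, so r ≈ 2·0.0377954 = 7.55909%.

7.559%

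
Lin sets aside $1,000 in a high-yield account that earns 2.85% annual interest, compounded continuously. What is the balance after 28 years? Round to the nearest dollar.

$2,221

A = P·e^(rt) = 1,000·e^(0.0285·28) = 1,000·e^0.798.
e^0.798 ≈ 2.221094295, so A ≈ 2,221.0943.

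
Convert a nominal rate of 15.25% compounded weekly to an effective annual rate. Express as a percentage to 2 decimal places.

16.45%

One year is 52 periods at 0.00293269 each: (1 + 0.00293269)^52 ≈ 1.164483.
EAR = 1.164483 − 1 ≈ 16.44825%.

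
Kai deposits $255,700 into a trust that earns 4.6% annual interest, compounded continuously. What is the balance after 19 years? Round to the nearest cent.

$612,779.33

A = P·e^(rt) = 255,700·e^(0.046·19) = 255,700·e^0.874.
e^0.874 ≈ 2.39647761771, so A ≈ 612,779.3268.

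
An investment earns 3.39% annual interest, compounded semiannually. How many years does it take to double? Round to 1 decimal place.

(1 + 0.01695)^(2t) = 2.
2t = ln 2 / ln(1 + 0.01695) ≈ 0.69315/0.016808 ≈ 41.2392.
t ≈ 20.6196.

20.6 years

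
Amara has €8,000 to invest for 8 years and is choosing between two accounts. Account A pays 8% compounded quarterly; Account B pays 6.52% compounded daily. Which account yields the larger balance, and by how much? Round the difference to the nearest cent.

Account A, by €1,599.18

Account A growth factor: (1 + 0.02)^32 ≈ 1.8845405921; balance ≈ 15,076.3247.
Account B growth factor: (1 + 0.0652/365)^2920 ≈ 1.6846425736; balance ≈ 13,477.1406.
Account A is larger by 1,599.1841.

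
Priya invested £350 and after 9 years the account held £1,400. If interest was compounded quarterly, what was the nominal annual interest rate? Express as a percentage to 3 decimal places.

15.704%

(1 + r/4)^36 = 1,400/350 = 4.
1 + r/4 = 4^(1/36) ≈ 1.039259, so r/4 ≈ 0.0392592.
r ≈ 4·0.0392592 = 15.70369%.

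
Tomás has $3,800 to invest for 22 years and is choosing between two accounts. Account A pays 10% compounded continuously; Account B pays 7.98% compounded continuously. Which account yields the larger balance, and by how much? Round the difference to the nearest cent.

A: e^(0.1·22) = e^2.2 ≈ 9.0250134994, so 3,800 × 9.0250134994 ≈ 34,295.0513.
B: e^(0.0798·22) = e^1.7556 ≈ 5.7869188518, so 3,800 × 5.7869188518 ≈ 21,990.2916.
Difference ≈ 12,304.7597 in favor of A.

Account A, by $12,304.76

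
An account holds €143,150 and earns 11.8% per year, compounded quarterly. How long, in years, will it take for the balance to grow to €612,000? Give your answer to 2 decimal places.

12.49 years

(1 + 0.0295)^(4t) = 612,000/143,150 = 4.2752.
4t·ln(1 + 0.0295) = ln(4.2752); 4t = 1.4528/0.0290732 ≈ 49.9717.
t ≈ 12.4929 years.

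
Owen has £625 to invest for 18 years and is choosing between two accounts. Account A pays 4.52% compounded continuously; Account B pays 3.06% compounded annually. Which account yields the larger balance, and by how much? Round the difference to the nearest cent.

A: e^(0.0452·18) = e^0.8136 ≈ 2.256015039, so 625 × 2.256015039 ≈ 1,410.0094.
B: (1 + 0.0306)^18 ≈ 1.720372478, so 625 × 1.720372478 ≈ 1,075.2328.
Difference ≈ 334.7766 in favor of A.

Account A, by £334.78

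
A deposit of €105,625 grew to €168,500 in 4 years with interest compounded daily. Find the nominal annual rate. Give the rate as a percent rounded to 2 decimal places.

(1 + r/365)^1460 = 168,500/105,625 = 1.59527.
1 + r/365 = 1.59527^(1/1460) ≈ 1.00032, so r/365 ≈ 0.000319942.
r ≈ 365·0.000319942 = 11.67788%.

11.68%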